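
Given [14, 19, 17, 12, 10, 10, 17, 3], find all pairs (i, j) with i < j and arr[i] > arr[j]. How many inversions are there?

Finding inversions in [14, 19, 17, 12, 10, 10, 17, 3]:

(0, 3): arr[0]=14 > arr[3]=12
(0, 4): arr[0]=14 > arr[4]=10
(0, 5): arr[0]=14 > arr[5]=10
(0, 7): arr[0]=14 > arr[7]=3
(1, 2): arr[1]=19 > arr[2]=17
(1, 3): arr[1]=19 > arr[3]=12
(1, 4): arr[1]=19 > arr[4]=10
(1, 5): arr[1]=19 > arr[5]=10
(1, 6): arr[1]=19 > arr[6]=17
(1, 7): arr[1]=19 > arr[7]=3
(2, 3): arr[2]=17 > arr[3]=12
(2, 4): arr[2]=17 > arr[4]=10
(2, 5): arr[2]=17 > arr[5]=10
(2, 7): arr[2]=17 > arr[7]=3
(3, 4): arr[3]=12 > arr[4]=10
(3, 5): arr[3]=12 > arr[5]=10
(3, 7): arr[3]=12 > arr[7]=3
(4, 7): arr[4]=10 > arr[7]=3
(5, 7): arr[5]=10 > arr[7]=3
(6, 7): arr[6]=17 > arr[7]=3

Total inversions: 20

The array has 20 inversion(s): (0,3), (0,4), (0,5), (0,7), (1,2), (1,3), (1,4), (1,5), (1,6), (1,7), (2,3), (2,4), (2,5), (2,7), (3,4), (3,5), (3,7), (4,7), (5,7), (6,7). Each pair (i,j) satisfies i < j and arr[i] > arr[j].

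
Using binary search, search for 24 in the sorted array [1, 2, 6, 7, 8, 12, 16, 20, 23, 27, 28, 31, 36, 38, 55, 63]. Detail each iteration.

Binary search for 24 in [1, 2, 6, 7, 8, 12, 16, 20, 23, 27, 28, 31, 36, 38, 55, 63]:

lo=0, hi=15, mid=7, arr[mid]=20 -> 20 < 24, search right half
lo=8, hi=15, mid=11, arr[mid]=31 -> 31 > 24, search left half
lo=8, hi=10, mid=9, arr[mid]=27 -> 27 > 24, search left half
lo=8, hi=8, mid=8, arr[mid]=23 -> 23 < 24, search right half
lo=9 > hi=8, target 24 not found

Binary search determines that 24 is not in the array after 4 comparisons. The search space was exhausted without finding the target.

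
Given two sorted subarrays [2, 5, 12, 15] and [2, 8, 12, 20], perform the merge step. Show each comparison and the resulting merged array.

Merging process:

Compare 2 vs 2: take 2 from left. Merged: [2]
Compare 5 vs 2: take 2 from right. Merged: [2, 2]
Compare 5 vs 8: take 5 from left. Merged: [2, 2, 5]
Compare 12 vs 8: take 8 from right. Merged: [2, 2, 5, 8]
Compare 12 vs 12: take 12 from left. Merged: [2, 2, 5, 8, 12]
Compare 15 vs 12: take 12 from right. Merged: [2, 2, 5, 8, 12, 12]
Compare 15 vs 20: take 15 from left. Merged: [2, 2, 5, 8, 12, 12, 15]
Append remaining from right: [20]. Merged: [2, 2, 5, 8, 12, 12, 15, 20]

Final merged array: [2, 2, 5, 8, 12, 12, 15, 20]
Total comparisons: 7

The merged array is [2, 2, 5, 8, 12, 12, 15, 20], requiring 7 comparisons. The merge step runs in O(n) time where n is the total number of elements.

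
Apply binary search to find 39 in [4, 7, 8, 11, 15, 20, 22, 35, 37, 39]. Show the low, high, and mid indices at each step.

Binary search for 39 in [4, 7, 8, 11, 15, 20, 22, 35, 37, 39]:

lo=0, hi=9, mid=4, arr[mid]=15 -> 15 < 39, search right half
lo=5, hi=9, mid=7, arr[mid]=35 -> 35 < 39, search right half
lo=8, hi=9, mid=8, arr[mid]=37 -> 37 < 39, search right half
lo=9, hi=9, mid=9, arr[mid]=39 -> Found target at index 9!

Binary search finds 39 at index 9 after 4 comparisons. The search repeatedly halves the search space by comparing with the middle element.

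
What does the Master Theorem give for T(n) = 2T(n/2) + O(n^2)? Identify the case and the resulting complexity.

Master Theorem for T(n) = 2T(n/2) + O(n^2):

a = 2, b = 2, c = 2
log_b(a) = log_2(2) = 1.0000

Case 3: c = 2 > log_2(2) = 1.0000
T(n) = O(n^2) = O(n^2)

For T(n) = 2T(n/2) + O(n^2): log_2(2) = 1.0000. This is Case 3 of the Master Theorem (c > log_b(a), work dominated by root), giving O(n^2).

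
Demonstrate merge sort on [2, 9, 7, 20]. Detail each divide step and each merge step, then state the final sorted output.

Merge sort trace:

Split: [2, 9, 7, 20] -> [2, 9] and [7, 20]
  Split: [2, 9] -> [2] and [9]
  Merge: [2] + [9] -> [2, 9]
  Split: [7, 20] -> [7] and [20]
  Merge: [7] + [20] -> [7, 20]
Merge: [2, 9] + [7, 20] -> [2, 7, 9, 20]

Final sorted array: [2, 7, 9, 20]

The merge sort proceeds by recursively splitting the array and merging sorted halves.
After all merges, the sorted array is [2, 7, 9, 20].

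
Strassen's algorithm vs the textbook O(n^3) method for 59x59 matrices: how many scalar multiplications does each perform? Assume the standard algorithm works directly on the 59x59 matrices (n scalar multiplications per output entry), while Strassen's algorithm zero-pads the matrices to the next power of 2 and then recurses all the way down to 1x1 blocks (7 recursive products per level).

Matrix multiplication for 59x59 matrices:

Strassen's algorithm requires power-of-2 dimensions. Pad 59x59 to 64x64 (next power of 2).

Standard algorithm: 59^3 = 205379 multiplications
Strassen's algorithm: 7^(log2(64)) = 7^6 = 117649 multiplications
Savings: 205379 - 117649 = 87730 multiplications

Standard: 205379 multiplications (59^3). Strassen: 117649 multiplications (7^6, after padding to 64x64). Strassen reduces 8 recursive multiplications to 7 at each level.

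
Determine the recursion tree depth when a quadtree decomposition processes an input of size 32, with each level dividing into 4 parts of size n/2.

For divide and conquer with division factor 2:

Problem sizes at each level:
Level 0: 32
Level 1: 16
Level 2: 8
Level 3: 4
Level 4: 2
Level 5: 1

The root is level 0 and the size-1 base case is level 5 (the tree spans levels 0 through 5, i.e. 6 levels counting the root), so the depth is the number of divisions: log_2(32) = 5

The recursion tree depth is log_2(32) = 5. At each level, the problem size is divided by 2, so it takes 5 divisions to reduce to a base case of size 1. The algorithm makes 4 recursive calls at each level.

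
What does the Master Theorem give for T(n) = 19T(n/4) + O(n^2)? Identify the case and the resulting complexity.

Master Theorem for T(n) = 19T(n/4) + O(n^2):

a = 19, b = 4, c = 2
log_b(a) = log_4(19) = 2.1240

Case 1: c = 2 < log_4(19) = 2.1240
T(n) = O(n^(log_4 19))

For T(n) = 19T(n/4) + O(n^2): log_4(19) = 2.1240. This is Case 1 of the Master Theorem (c < log_b(a), work dominated by leaves), giving O(n^(log_4 19)).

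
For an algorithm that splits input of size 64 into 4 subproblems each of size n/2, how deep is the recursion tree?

For divide and conquer with division factor 2:

Problem sizes at each level:
Level 0: 64
Level 1: 32
Level 2: 16
Level 3: 8
Level 4: 4
Level 5: 2
Level 6: 1

The root is level 0 and the size-1 base case is level 6 (the tree spans levels 0 through 6, i.e. 7 levels counting the root), so the depth is the number of divisions: log_2(64) = 6

The recursion tree depth is log_2(64) = 6. At each level, the problem size is divided by 2, so it takes 6 divisions to reduce to a base case of size 1. The algorithm makes 4 recursive calls at each level.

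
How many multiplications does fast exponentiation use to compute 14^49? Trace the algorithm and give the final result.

Computing 14^49 by squaring (build up from 14^1; each line after the first costs one multiplication):

14^1 = 14
14^2 = (14^1)^2 = 14^2 = 196
14^3 = 14 * 14^2 = 14 * 196 = 2744
14^6 = (14^3)^2 = 2744^2 = 7529536
14^12 = (14^6)^2 = 7529536^2 = 56693912375296
14^24 = (14^12)^2 = 56693912375296^2 = 3214199700417740936751087616
14^48 = (14^24)^2 = 3214199700417740936751087616^2 = 10331079714165495587340637070279506584015829758908563456
14^49 = 14 * 14^48 = 14 * 10331079714165495587340637070279506584015829758908563456 = 144635115998316938222768918983913092176221616624719888384

Result: 144635115998316938222768918983913092176221616624719888384
Multiplications needed: 7 (7 lines after 14^1)

14^49 = 144635115998316938222768918983913092176221616624719888384. Using exponentiation by squaring, this requires 7 multiplications. The key idea: if the exponent is even, square the half-power; if odd, multiply by the base once.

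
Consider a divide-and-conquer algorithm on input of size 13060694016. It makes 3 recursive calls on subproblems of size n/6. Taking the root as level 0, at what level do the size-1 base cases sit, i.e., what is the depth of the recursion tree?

For divide and conquer with division factor 6:

Problem sizes at each level:
Level 0: 13060694016
Level 1: 2176782336
Level 2: 362797056
Level 3: 60466176
Level 4: 10077696
Level 5: 1679616
Level 6: 279936
Level 7: 46656
Level 8: 7776
Level 9: 1296
Level 10: 216
Level 11: 36
Level 12: 6
Level 13: 1

The root is level 0 and the size-1 base case is level 13 (the tree spans levels 0 through 13, i.e. 14 levels counting the root), so the depth is the number of divisions: log_6(13060694016) = 13

The recursion tree depth is log_6(13060694016) = 13. At each level, the problem size is divided by 6, so it takes 13 divisions to reduce to a base case of size 1. The algorithm makes 3 recursive calls at each level.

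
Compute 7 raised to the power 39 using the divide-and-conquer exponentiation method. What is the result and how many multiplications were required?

Computing 7^39 by squaring (build up from 7^1; each line after the first costs one multiplication):

7^1 = 7
7^2 = (7^1)^2 = 7^2 = 49
7^4 = (7^2)^2 = 49^2 = 2401
7^8 = (7^4)^2 = 2401^2 = 5764801
7^9 = 7 * 7^8 = 7 * 5764801 = 40353607
7^18 = (7^9)^2 = 40353607^2 = 1628413597910449
7^19 = 7 * 7^18 = 7 * 1628413597910449 = 11398895185373143
7^38 = (7^19)^2 = 11398895185373143^2 = 129934811447123020117172145698449
7^39 = 7 * 7^38 = 7 * 129934811447123020117172145698449 = 909543680129861140820205019889143

Result: 909543680129861140820205019889143
Multiplications needed: 8 (8 lines after 7^1)

7^39 = 909543680129861140820205019889143. Using exponentiation by squaring, this requires 8 multiplications. The key idea: if the exponent is even, square the half-power; if odd, multiply by the base once.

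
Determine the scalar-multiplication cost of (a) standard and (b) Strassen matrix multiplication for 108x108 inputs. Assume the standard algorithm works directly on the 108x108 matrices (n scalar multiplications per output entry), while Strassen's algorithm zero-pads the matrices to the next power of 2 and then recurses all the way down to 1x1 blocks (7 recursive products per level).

Matrix multiplication for 108x108 matrices:

Strassen's algorithm requires power-of-2 dimensions. Pad 108x108 to 128x128 (next power of 2).

Standard algorithm: 108^3 = 1259712 multiplications
Strassen's algorithm: 7^(log2(128)) = 7^7 = 823543 multiplications
Savings: 1259712 - 823543 = 436169 multiplications

Standard: 1259712 multiplications (108^3). Strassen: 823543 multiplications (7^7, after padding to 128x128). Strassen reduces 8 recursive multiplications to 7 at each level.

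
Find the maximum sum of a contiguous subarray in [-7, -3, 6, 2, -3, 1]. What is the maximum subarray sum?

Using Kadane's algorithm on [-7, -3, 6, 2, -3, 1]:

Scanning through the array:
Position 1 (value -3): max_ending_here = -3, max_so_far = -3
Position 2 (value 6): max_ending_here = 6, max_so_far = 6
Position 3 (value 2): max_ending_here = 8, max_so_far = 8
Position 4 (value -3): max_ending_here = 5, max_so_far = 8
Position 5 (value 1): max_ending_here = 6, max_so_far = 8

Maximum subarray: [6, 2]
Maximum sum: 8

The maximum subarray is [6, 2] with sum 8. This subarray runs from index 2 to index 3.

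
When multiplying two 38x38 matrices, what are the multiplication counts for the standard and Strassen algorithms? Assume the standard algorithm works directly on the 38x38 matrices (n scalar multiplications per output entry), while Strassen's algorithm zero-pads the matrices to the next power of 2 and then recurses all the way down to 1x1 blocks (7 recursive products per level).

Matrix multiplication for 38x38 matrices:

Strassen's algorithm requires power-of-2 dimensions. Pad 38x38 to 64x64 (next power of 2).

Standard algorithm: 38^3 = 54872 multiplications
Strassen's algorithm: 7^(log2(64)) = 7^6 = 117649 multiplications
Difference: 54872 - 117649 = -62777 (Strassen uses MORE here due to padding overhead — for small or just-over-power-of-2 n, padding can outweigh the per-level savings)

Standard: 54872 multiplications (38^3). Strassen: 117649 multiplications (7^6, after padding to 64x64). Strassen reduces 8 recursive multiplications to 7 at each level.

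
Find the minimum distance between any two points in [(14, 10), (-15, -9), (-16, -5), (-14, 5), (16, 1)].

Computing all pairwise distances among 5 points:

d((14, 10), (-15, -9)) = 34.6699
d((14, 10), (-16, -5)) = 33.541
d((14, 10), (-14, 5)) = 28.4429
d((14, 10), (16, 1)) = 9.2195
d((-15, -9), (-16, -5)) = 4.1231 <-- minimum
d((-15, -9), (-14, 5)) = 14.0357
d((-15, -9), (16, 1)) = 32.573
d((-16, -5), (-14, 5)) = 10.198
d((-16, -5), (16, 1)) = 32.5576
d((-14, 5), (16, 1)) = 30.2655

Closest pair: (-15, -9) and (-16, -5) with distance 4.1231

The closest pair is (-15, -9) and (-16, -5) with Euclidean distance 4.1231. For 5 points, brute-force pairwise comparison is shown above. For large n, the divide-and-conquer algorithm (sort by x, recurse on halves, check the dividing strip) achieves O(n log n).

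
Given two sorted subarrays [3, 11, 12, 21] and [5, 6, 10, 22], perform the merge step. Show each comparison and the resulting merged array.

Merging process:

Compare 3 vs 5: take 3 from left. Merged: [3]
Compare 11 vs 5: take 5 from right. Merged: [3, 5]
Compare 11 vs 6: take 6 from right. Merged: [3, 5, 6]
Compare 11 vs 10: take 10 from right. Merged: [3, 5, 6, 10]
Compare 11 vs 22: take 11 from left. Merged: [3, 5, 6, 10, 11]
Compare 12 vs 22: take 12 from left. Merged: [3, 5, 6, 10, 11, 12]
Compare 21 vs 22: take 21 from left. Merged: [3, 5, 6, 10, 11, 12, 21]
Append remaining from right: [22]. Merged: [3, 5, 6, 10, 11, 12, 21, 22]

Final merged array: [3, 5, 6, 10, 11, 12, 21, 22]
Total comparisons: 7

The merged array is [3, 5, 6, 10, 11, 12, 21, 22], requiring 7 comparisons. The merge step runs in O(n) time where n is the total number of elements.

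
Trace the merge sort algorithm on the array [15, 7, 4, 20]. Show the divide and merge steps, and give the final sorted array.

Merge sort trace:

Split: [15, 7, 4, 20] -> [15, 7] and [4, 20]
  Split: [15, 7] -> [15] and [7]
  Merge: [15] + [7] -> [7, 15]
  Split: [4, 20] -> [4] and [20]
  Merge: [4] + [20] -> [4, 20]
Merge: [7, 15] + [4, 20] -> [4, 7, 15, 20]

Final sorted array: [4, 7, 15, 20]

The merge sort proceeds by recursively splitting the array and merging sorted halves.
After all merges, the sorted array is [4, 7, 15, 20].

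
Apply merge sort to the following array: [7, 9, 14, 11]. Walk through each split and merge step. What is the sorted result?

Merge sort trace:

Split: [7, 9, 14, 11] -> [7, 9] and [14, 11]
  Split: [7, 9] -> [7] and [9]
  Merge: [7] + [9] -> [7, 9]
  Split: [14, 11] -> [14] and [11]
  Merge: [14] + [11] -> [11, 14]
Merge: [7, 9] + [11, 14] -> [7, 9, 11, 14]

Final sorted array: [7, 9, 11, 14]

The merge sort proceeds by recursively splitting the array and merging sorted halves.
After all merges, the sorted array is [7, 9, 11, 14].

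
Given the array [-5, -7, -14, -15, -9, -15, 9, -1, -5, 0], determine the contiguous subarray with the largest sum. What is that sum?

Using Kadane's algorithm on [-5, -7, -14, -15, -9, -15, 9, -1, -5, 0]:

Scanning through the array:
Position 1 (value -7): max_ending_here = -7, max_so_far = -5
Position 2 (value -14): max_ending_here = -14, max_so_far = -5
Position 3 (value -15): max_ending_here = -15, max_so_far = -5
Position 4 (value -9): max_ending_here = -9, max_so_far = -5
Position 5 (value -15): max_ending_here = -15, max_so_far = -5
Position 6 (value 9): max_ending_here = 9, max_so_far = 9
Position 7 (value -1): max_ending_here = 8, max_so_far = 9
Position 8 (value -5): max_ending_here = 3, max_so_far = 9
Position 9 (value 0): max_ending_here = 3, max_so_far = 9

Maximum subarray: [9]
Maximum sum: 9

The maximum subarray is [9] with sum 9. This subarray runs from index 6 to index 6.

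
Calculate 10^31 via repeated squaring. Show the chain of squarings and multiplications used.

Computing 10^31 by squaring (build up from 10^1; each line after the first costs one multiplication):

10^1 = 10
10^2 = (10^1)^2 = 10^2 = 100
10^3 = 10 * 10^2 = 10 * 100 = 1000
10^6 = (10^3)^2 = 1000^2 = 1000000
10^7 = 10 * 10^6 = 10 * 1000000 = 10000000
10^14 = (10^7)^2 = 10000000^2 = 100000000000000
10^15 = 10 * 10^14 = 10 * 100000000000000 = 1000000000000000
10^30 = (10^15)^2 = 1000000000000000^2 = 1000000000000000000000000000000
10^31 = 10 * 10^30 = 10 * 1000000000000000000000000000000 = 10000000000000000000000000000000

Result: 10000000000000000000000000000000
Multiplications needed: 8 (8 lines after 10^1)

10^31 = 10000000000000000000000000000000. Using exponentiation by squaring, this requires 8 multiplications. The key idea: if the exponent is even, square the half-power; if odd, multiply by the base once.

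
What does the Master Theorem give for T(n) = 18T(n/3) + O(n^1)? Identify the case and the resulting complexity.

Master Theorem for T(n) = 18T(n/3) + O(n^1):

a = 18, b = 3, c = 1
log_b(a) = log_3(18) = 2.6309

Case 1: c = 1 < log_3(18) = 2.6309
T(n) = O(n^(log_3 18))

For T(n) = 18T(n/3) + O(n^1): log_3(18) = 2.6309. This is Case 1 of the Master Theorem (c < log_b(a), work dominated by leaves), giving O(n^(log_3 18)).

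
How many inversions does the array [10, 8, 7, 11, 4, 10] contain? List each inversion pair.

Finding inversions in [10, 8, 7, 11, 4, 10]:

(0, 1): arr[0]=10 > arr[1]=8
(0, 2): arr[0]=10 > arr[2]=7
(0, 4): arr[0]=10 > arr[4]=4
(1, 2): arr[1]=8 > arr[2]=7
(1, 4): arr[1]=8 > arr[4]=4
(2, 4): arr[2]=7 > arr[4]=4
(3, 4): arr[3]=11 > arr[4]=4
(3, 5): arr[3]=11 > arr[5]=10

Total inversions: 8

The array has 8 inversion(s): (0,1), (0,2), (0,4), (1,2), (1,4), (2,4), (3,4), (3,5). Each pair (i,j) satisfies i < j and arr[i] > arr[j].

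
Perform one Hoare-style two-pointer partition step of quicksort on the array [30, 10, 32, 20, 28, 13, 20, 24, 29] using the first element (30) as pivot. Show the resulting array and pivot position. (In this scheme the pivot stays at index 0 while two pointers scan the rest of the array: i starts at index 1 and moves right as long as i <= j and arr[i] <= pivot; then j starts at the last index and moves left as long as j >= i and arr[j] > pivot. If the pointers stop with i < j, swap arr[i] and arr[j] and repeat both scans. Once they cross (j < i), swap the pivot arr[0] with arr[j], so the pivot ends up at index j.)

Hoare-style two-pointer partition with pivot = 30:

Initial array: [30, 10, 32, 20, 28, 13, 20, 24, 29]

Pointers start at i = 1, j = 8.
i stops at index 2 (arr[2]=32 > 30), j stops at index 8 (arr[8]=29 <= 30): swap arr[2] and arr[8], array becomes [30, 10, 29, 20, 28, 13, 20, 24, 32]
i ends at 8, j ends at 7: the pointers have crossed (j < i), so scanning stops.

Swap pivot arr[0] with arr[7] to place pivot at position 7: [24, 10, 29, 20, 28, 13, 20, 30, 32]
Pivot position: 7

After partitioning with pivot 30, the array becomes [24, 10, 29, 20, 28, 13, 20, 30, 32]. The pivot is placed at index 7. All elements to the left of the pivot are <= 30, and all elements to the right are > 30.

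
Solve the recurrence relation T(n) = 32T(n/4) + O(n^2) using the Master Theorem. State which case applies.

Master Theorem for T(n) = 32T(n/4) + O(n^2):

a = 32, b = 4, c = 2
log_b(a) = log_4(32) = 2.5000

Case 1: c = 2 < log_4(32) = 2.5000
T(n) = O(n^(log_4 32))

For T(n) = 32T(n/4) + O(n^2): log_4(32) = 2.5000. This is Case 1 of the Master Theorem (c < log_b(a), work dominated by leaves), giving O(n^(log_4 32)).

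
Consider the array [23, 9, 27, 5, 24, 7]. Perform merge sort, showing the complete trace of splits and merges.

Merge sort trace:

Split: [23, 9, 27, 5, 24, 7] -> [23, 9, 27] and [5, 24, 7]
  Split: [23, 9, 27] -> [23] and [9, 27]
    Split: [9, 27] -> [9] and [27]
    Merge: [9] + [27] -> [9, 27]
  Merge: [23] + [9, 27] -> [9, 23, 27]
  Split: [5, 24, 7] -> [5] and [24, 7]
    Split: [24, 7] -> [24] and [7]
    Merge: [24] + [7] -> [7, 24]
  Merge: [5] + [7, 24] -> [5, 7, 24]
Merge: [9, 23, 27] + [5, 7, 24] -> [5, 7, 9, 23, 24, 27]

Final sorted array: [5, 7, 9, 23, 24, 27]

The merge sort proceeds by recursively splitting the array and merging sorted halves.
After all merges, the sorted array is [5, 7, 9, 23, 24, 27].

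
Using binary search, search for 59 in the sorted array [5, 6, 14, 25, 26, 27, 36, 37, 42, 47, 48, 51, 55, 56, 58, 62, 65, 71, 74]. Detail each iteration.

Binary search for 59 in [5, 6, 14, 25, 26, 27, 36, 37, 42, 47, 48, 51, 55, 56, 58, 62, 65, 71, 74]:

lo=0, hi=18, mid=9, arr[mid]=47 -> 47 < 59, search right half
lo=10, hi=18, mid=14, arr[mid]=58 -> 58 < 59, search right half
lo=15, hi=18, mid=16, arr[mid]=65 -> 65 > 59, search left half
lo=15, hi=15, mid=15, arr[mid]=62 -> 62 > 59, search left half
lo=15 > hi=14, target 59 not found

Binary search determines that 59 is not in the array after 4 comparisons. The search space was exhausted without finding the target.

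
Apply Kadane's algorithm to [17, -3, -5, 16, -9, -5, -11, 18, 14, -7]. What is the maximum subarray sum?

Using Kadane's algorithm on [17, -3, -5, 16, -9, -5, -11, 18, 14, -7]:

Scanning through the array:
Position 1 (value -3): max_ending_here = 14, max_so_far = 17
Position 2 (value -5): max_ending_here = 9, max_so_far = 17
Position 3 (value 16): max_ending_here = 25, max_so_far = 25
Position 4 (value -9): max_ending_here = 16, max_so_far = 25
Position 5 (value -5): max_ending_here = 11, max_so_far = 25
Position 6 (value -11): max_ending_here = 0, max_so_far = 25
Position 7 (value 18): max_ending_here = 18, max_so_far = 25
Position 8 (value 14): max_ending_here = 32, max_so_far = 32
Position 9 (value -7): max_ending_here = 25, max_so_far = 32

Maximum subarray: [17, -3, -5, 16, -9, -5, -11, 18, 14]
Maximum sum: 32

The maximum subarray is [17, -3, -5, 16, -9, -5, -11, 18, 14] with sum 32. This subarray runs from index 0 to index 8.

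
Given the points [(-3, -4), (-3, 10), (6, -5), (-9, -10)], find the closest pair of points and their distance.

Computing all pairwise distances among 4 points:

d((-3, -4), (-3, 10)) = 14.0
d((-3, -4), (6, -5)) = 9.0554
d((-3, -4), (-9, -10)) = 8.4853 <-- minimum
d((-3, 10), (6, -5)) = 17.4929
d((-3, 10), (-9, -10)) = 20.8806
d((6, -5), (-9, -10)) = 15.8114

Closest pair: (-3, -4) and (-9, -10) with distance 8.4853

The closest pair is (-3, -4) and (-9, -10) with Euclidean distance 8.4853. For 4 points, brute-force pairwise comparison is shown above. For large n, the divide-and-conquer algorithm (sort by x, recurse on halves, check the dividing strip) achieves O(n log n).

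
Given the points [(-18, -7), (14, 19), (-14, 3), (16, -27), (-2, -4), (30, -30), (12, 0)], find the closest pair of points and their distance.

Computing all pairwise distances among 7 points:

d((-18, -7), (14, 19)) = 41.2311
d((-18, -7), (-14, 3)) = 10.7703 <-- minimum
d((-18, -7), (16, -27)) = 39.4462
d((-18, -7), (-2, -4)) = 16.2788
d((-18, -7), (30, -30)) = 53.2259
d((-18, -7), (12, 0)) = 30.8058
d((14, 19), (-14, 3)) = 32.249
d((14, 19), (16, -27)) = 46.0435
d((14, 19), (-2, -4)) = 28.0179
d((14, 19), (30, -30)) = 51.5461
d((14, 19), (12, 0)) = 19.105
d((-14, 3), (16, -27)) = 42.4264
d((-14, 3), (-2, -4)) = 13.8924
d((-14, 3), (30, -30)) = 55.0
d((-14, 3), (12, 0)) = 26.1725
d((16, -27), (-2, -4)) = 29.2062
d((16, -27), (30, -30)) = 14.3178
d((16, -27), (12, 0)) = 27.2947
d((-2, -4), (30, -30)) = 41.2311
d((-2, -4), (12, 0)) = 14.5602
d((30, -30), (12, 0)) = 34.9857

Closest pair: (-18, -7) and (-14, 3) with distance 10.7703

The closest pair is (-18, -7) and (-14, 3) with Euclidean distance 10.7703. For 7 points, brute-force pairwise comparison is shown above. For large n, the divide-and-conquer algorithm (sort by x, recurse on halves, check the dividing strip) achieves O(n log n).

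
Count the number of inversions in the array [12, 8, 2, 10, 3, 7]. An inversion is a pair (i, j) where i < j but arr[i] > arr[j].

Finding inversions in [12, 8, 2, 10, 3, 7]:

(0, 1): arr[0]=12 > arr[1]=8
(0, 2): arr[0]=12 > arr[2]=2
(0, 3): arr[0]=12 > arr[3]=10
(0, 4): arr[0]=12 > arr[4]=3
(0, 5): arr[0]=12 > arr[5]=7
(1, 2): arr[1]=8 > arr[2]=2
(1, 4): arr[1]=8 > arr[4]=3
(1, 5): arr[1]=8 > arr[5]=7
(3, 4): arr[3]=10 > arr[4]=3
(3, 5): arr[3]=10 > arr[5]=7

Total inversions: 10

The array has 10 inversion(s): (0,1), (0,2), (0,3), (0,4), (0,5), (1,2), (1,4), (1,5), (3,4), (3,5). Each pair (i,j) satisfies i < j and arr[i] > arr[j].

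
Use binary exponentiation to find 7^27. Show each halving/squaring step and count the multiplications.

Computing 7^27 by squaring (build up from 7^1; each line after the first costs one multiplication):

7^1 = 7
7^2 = (7^1)^2 = 7^2 = 49
7^3 = 7 * 7^2 = 7 * 49 = 343
7^6 = (7^3)^2 = 343^2 = 117649
7^12 = (7^6)^2 = 117649^2 = 13841287201
7^13 = 7 * 7^12 = 7 * 13841287201 = 96889010407
7^26 = (7^13)^2 = 96889010407^2 = 9387480337647754305649
7^27 = 7 * 7^26 = 7 * 9387480337647754305649 = 65712362363534280139543

Result: 65712362363534280139543
Multiplications needed: 7 (7 lines after 7^1)

7^27 = 65712362363534280139543. Using exponentiation by squaring, this requires 7 multiplications. The key idea: if the exponent is even, square the half-power; if odd, multiply by the base once.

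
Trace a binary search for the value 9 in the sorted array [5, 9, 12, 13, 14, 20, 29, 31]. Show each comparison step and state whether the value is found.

Binary search for 9 in [5, 9, 12, 13, 14, 20, 29, 31]:

lo=0, hi=7, mid=3, arr[mid]=13 -> 13 > 9, search left half
lo=0, hi=2, mid=1, arr[mid]=9 -> Found target at index 1!

Binary search finds 9 at index 1 after 2 comparisons. The search repeatedly halves the search space by comparing with the middle element.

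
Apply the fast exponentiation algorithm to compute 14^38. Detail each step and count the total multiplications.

Computing 14^38 by squaring (build up from 14^1; each line after the first costs one multiplication):

14^1 = 14
14^2 = (14^1)^2 = 14^2 = 196
14^4 = (14^2)^2 = 196^2 = 38416
14^8 = (14^4)^2 = 38416^2 = 1475789056
14^9 = 14 * 14^8 = 14 * 1475789056 = 20661046784
14^18 = (14^9)^2 = 20661046784^2 = 426878854210636742656
14^19 = 14 * 14^18 = 14 * 426878854210636742656 = 5976303958948914397184
14^38 = (14^19)^2 = 5976303958948914397184^2 = 35716209009748467500288285041727074107129856

Result: 35716209009748467500288285041727074107129856
Multiplications needed: 7 (7 lines after 14^1)

14^38 = 35716209009748467500288285041727074107129856. Using exponentiation by squaring, this requires 7 multiplications. The key idea: if the exponent is even, square the half-power; if odd, multiply by the base once.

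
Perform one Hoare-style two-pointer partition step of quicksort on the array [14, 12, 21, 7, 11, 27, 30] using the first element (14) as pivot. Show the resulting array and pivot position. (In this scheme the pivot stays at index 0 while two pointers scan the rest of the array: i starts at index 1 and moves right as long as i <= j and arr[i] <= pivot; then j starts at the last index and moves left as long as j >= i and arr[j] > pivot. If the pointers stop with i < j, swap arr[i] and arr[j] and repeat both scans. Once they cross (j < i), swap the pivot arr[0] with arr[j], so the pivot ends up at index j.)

Hoare-style two-pointer partition with pivot = 14:

Initial array: [14, 12, 21, 7, 11, 27, 30]

Pointers start at i = 1, j = 6.
i stops at index 2 (arr[2]=21 > 14), j stops at index 4 (arr[4]=11 <= 14): swap arr[2] and arr[4], array becomes [14, 12, 11, 7, 21, 27, 30]
i ends at 4, j ends at 3: the pointers have crossed (j < i), so scanning stops.

Swap pivot arr[0] with arr[3] to place pivot at position 3: [7, 12, 11, 14, 21, 27, 30]
Pivot position: 3

After partitioning with pivot 14, the array becomes [7, 12, 11, 14, 21, 27, 30]. The pivot is placed at index 3. All elements to the left of the pivot are <= 14, and all elements to the right are > 14.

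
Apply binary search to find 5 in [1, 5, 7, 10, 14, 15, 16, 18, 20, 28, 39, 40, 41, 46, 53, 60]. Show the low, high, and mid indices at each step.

Binary search for 5 in [1, 5, 7, 10, 14, 15, 16, 18, 20, 28, 39, 40, 41, 46, 53, 60]:

lo=0, hi=15, mid=7, arr[mid]=18 -> 18 > 5, search left half
lo=0, hi=6, mid=3, arr[mid]=10 -> 10 > 5, search left half
lo=0, hi=2, mid=1, arr[mid]=5 -> Found target at index 1!

Binary search finds 5 at index 1 after 3 comparisons. The search repeatedly halves the search space by comparing with the middle element.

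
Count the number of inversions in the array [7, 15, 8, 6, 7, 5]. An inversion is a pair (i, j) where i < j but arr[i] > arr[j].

Finding inversions in [7, 15, 8, 6, 7, 5]:

(0, 3): arr[0]=7 > arr[3]=6
(0, 5): arr[0]=7 > arr[5]=5
(1, 2): arr[1]=15 > arr[2]=8
(1, 3): arr[1]=15 > arr[3]=6
(1, 4): arr[1]=15 > arr[4]=7
(1, 5): arr[1]=15 > arr[5]=5
(2, 3): arr[2]=8 > arr[3]=6
(2, 4): arr[2]=8 > arr[4]=7
(2, 5): arr[2]=8 > arr[5]=5
(3, 5): arr[3]=6 > arr[5]=5
(4, 5): arr[4]=7 > arr[5]=5

Total inversions: 11

The array has 11 inversion(s): (0,3), (0,5), (1,2), (1,3), (1,4), (1,5), (2,3), (2,4), (2,5), (3,5), (4,5). Each pair (i,j) satisfies i < j and arr[i] > arr[j].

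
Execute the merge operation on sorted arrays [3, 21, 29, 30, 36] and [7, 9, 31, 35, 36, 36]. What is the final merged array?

Merging process:

Compare 3 vs 7: take 3 from left. Merged: [3]
Compare 21 vs 7: take 7 from right. Merged: [3, 7]
Compare 21 vs 9: take 9 from right. Merged: [3, 7, 9]
Compare 21 vs 31: take 21 from left. Merged: [3, 7, 9, 21]
Compare 29 vs 31: take 29 from left. Merged: [3, 7, 9, 21, 29]
Compare 30 vs 31: take 30 from left. Merged: [3, 7, 9, 21, 29, 30]
Compare 36 vs 31: take 31 from right. Merged: [3, 7, 9, 21, 29, 30, 31]
Compare 36 vs 35: take 35 from right. Merged: [3, 7, 9, 21, 29, 30, 31, 35]
Compare 36 vs 36: take 36 from left. Merged: [3, 7, 9, 21, 29, 30, 31, 35, 36]
Append remaining from right: [36, 36]. Merged: [3, 7, 9, 21, 29, 30, 31, 35, 36, 36, 36]

Final merged array: [3, 7, 9, 21, 29, 30, 31, 35, 36, 36, 36]
Total comparisons: 9

The merged array is [3, 7, 9, 21, 29, 30, 31, 35, 36, 36, 36], requiring 9 comparisons. The merge step runs in O(n) time where n is the total number of elements.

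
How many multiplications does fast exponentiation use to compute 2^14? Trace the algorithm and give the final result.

Computing 2^14 by squaring (build up from 2^1; each line after the first costs one multiplication):

2^1 = 2
2^2 = (2^1)^2 = 2^2 = 4
2^3 = 2 * 2^2 = 2 * 4 = 8
2^6 = (2^3)^2 = 8^2 = 64
2^7 = 2 * 2^6 = 2 * 64 = 128
2^14 = (2^7)^2 = 128^2 = 16384

Result: 16384
Multiplications needed: 5 (5 lines after 2^1)

2^14 = 16384. Using exponentiation by squaring, this requires 5 multiplications. The key idea: if the exponent is even, square the half-power; if odd, multiply by the base once.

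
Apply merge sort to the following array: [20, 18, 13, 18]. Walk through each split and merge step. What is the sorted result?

Merge sort trace:

Split: [20, 18, 13, 18] -> [20, 18] and [13, 18]
  Split: [20, 18] -> [20] and [18]
  Merge: [20] + [18] -> [18, 20]
  Split: [13, 18] -> [13] and [18]
  Merge: [13] + [18] -> [13, 18]
Merge: [18, 20] + [13, 18] -> [13, 18, 18, 20]

Final sorted array: [13, 18, 18, 20]

The merge sort proceeds by recursively splitting the array and merging sorted halves.
After all merges, the sorted array is [13, 18, 18, 20].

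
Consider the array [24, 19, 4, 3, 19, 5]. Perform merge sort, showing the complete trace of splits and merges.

Merge sort trace:

Split: [24, 19, 4, 3, 19, 5] -> [24, 19, 4] and [3, 19, 5]
  Split: [24, 19, 4] -> [24] and [19, 4]
    Split: [19, 4] -> [19] and [4]
    Merge: [19] + [4] -> [4, 19]
  Merge: [24] + [4, 19] -> [4, 19, 24]
  Split: [3, 19, 5] -> [3] and [19, 5]
    Split: [19, 5] -> [19] and [5]
    Merge: [19] + [5] -> [5, 19]
  Merge: [3] + [5, 19] -> [3, 5, 19]
Merge: [4, 19, 24] + [3, 5, 19] -> [3, 4, 5, 19, 19, 24]

Final sorted array: [3, 4, 5, 19, 19, 24]

The merge sort proceeds by recursively splitting the array and merging sorted halves.
After all merges, the sorted array is [3, 4, 5, 19, 19, 24].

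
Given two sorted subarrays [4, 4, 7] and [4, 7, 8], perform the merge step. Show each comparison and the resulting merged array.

Merging process:

Compare 4 vs 4: take 4 from left. Merged: [4]
Compare 4 vs 4: take 4 from left. Merged: [4, 4]
Compare 7 vs 4: take 4 from right. Merged: [4, 4, 4]
Compare 7 vs 7: take 7 from left. Merged: [4, 4, 4, 7]
Append remaining from right: [7, 8]. Merged: [4, 4, 4, 7, 7, 8]

Final merged array: [4, 4, 4, 7, 7, 8]
Total comparisons: 4

The merged array is [4, 4, 4, 7, 7, 8], requiring 4 comparisons. The merge step runs in O(n) time where n is the total number of elements.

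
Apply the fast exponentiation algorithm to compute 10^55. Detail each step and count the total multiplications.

Computing 10^55 by squaring (build up from 10^1; each line after the first costs one multiplication):

10^1 = 10
10^2 = (10^1)^2 = 10^2 = 100
10^3 = 10 * 10^2 = 10 * 100 = 1000
10^6 = (10^3)^2 = 1000^2 = 1000000
10^12 = (10^6)^2 = 1000000^2 = 1000000000000
10^13 = 10 * 10^12 = 10 * 1000000000000 = 10000000000000
10^26 = (10^13)^2 = 10000000000000^2 = 100000000000000000000000000
10^27 = 10 * 10^26 = 10 * 100000000000000000000000000 = 1000000000000000000000000000
10^54 = (10^27)^2 = 1000000000000000000000000000^2 = 1000000000000000000000000000000000000000000000000000000
10^55 = 10 * 10^54 = 10 * 1000000000000000000000000000000000000000000000000000000 = 10000000000000000000000000000000000000000000000000000000

Result: 10000000000000000000000000000000000000000000000000000000
Multiplications needed: 9 (9 lines after 10^1)

10^55 = 10000000000000000000000000000000000000000000000000000000. Using exponentiation by squaring, this requires 9 multiplications. The key idea: if the exponent is even, square the half-power; if odd, multiply by the base once.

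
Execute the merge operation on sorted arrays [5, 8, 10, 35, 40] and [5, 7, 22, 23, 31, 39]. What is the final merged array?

Merging process:

Compare 5 vs 5: take 5 from left. Merged: [5]
Compare 8 vs 5: take 5 from right. Merged: [5, 5]
Compare 8 vs 7: take 7 from right. Merged: [5, 5, 7]
Compare 8 vs 22: take 8 from left. Merged: [5, 5, 7, 8]
Compare 10 vs 22: take 10 from left. Merged: [5, 5, 7, 8, 10]
Compare 35 vs 22: take 22 from right. Merged: [5, 5, 7, 8, 10, 22]
Compare 35 vs 23: take 23 from right. Merged: [5, 5, 7, 8, 10, 22, 23]
Compare 35 vs 31: take 31 from right. Merged: [5, 5, 7, 8, 10, 22, 23, 31]
Compare 35 vs 39: take 35 from left. Merged: [5, 5, 7, 8, 10, 22, 23, 31, 35]
Compare 40 vs 39: take 39 from right. Merged: [5, 5, 7, 8, 10, 22, 23, 31, 35, 39]
Append remaining from left: [40]. Merged: [5, 5, 7, 8, 10, 22, 23, 31, 35, 39, 40]

Final merged array: [5, 5, 7, 8, 10, 22, 23, 31, 35, 39, 40]
Total comparisons: 10

The merged array is [5, 5, 7, 8, 10, 22, 23, 31, 35, 39, 40], requiring 10 comparisons. The merge step runs in O(n) time where n is the total number of elements.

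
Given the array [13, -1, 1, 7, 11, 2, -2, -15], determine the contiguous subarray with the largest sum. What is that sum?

Using Kadane's algorithm on [13, -1, 1, 7, 11, 2, -2, -15]:

Scanning through the array:
Position 1 (value -1): max_ending_here = 12, max_so_far = 13
Position 2 (value 1): max_ending_here = 13, max_so_far = 13
Position 3 (value 7): max_ending_here = 20, max_so_far = 20
Position 4 (value 11): max_ending_here = 31, max_so_far = 31
Position 5 (value 2): max_ending_here = 33, max_so_far = 33
Position 6 (value -2): max_ending_here = 31, max_so_far = 33
Position 7 (value -15): max_ending_here = 16, max_so_far = 33

Maximum subarray: [13, -1, 1, 7, 11, 2]
Maximum sum: 33

The maximum subarray is [13, -1, 1, 7, 11, 2] with sum 33. This subarray runs from index 0 to index 5.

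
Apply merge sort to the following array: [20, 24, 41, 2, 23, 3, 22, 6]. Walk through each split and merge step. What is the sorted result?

Merge sort trace:

Split: [20, 24, 41, 2, 23, 3, 22, 6] -> [20, 24, 41, 2] and [23, 3, 22, 6]
  Split: [20, 24, 41, 2] -> [20, 24] and [41, 2]
    Split: [20, 24] -> [20] and [24]
    Merge: [20] + [24] -> [20, 24]
    Split: [41, 2] -> [41] and [2]
    Merge: [41] + [2] -> [2, 41]
  Merge: [20, 24] + [2, 41] -> [2, 20, 24, 41]
  Split: [23, 3, 22, 6] -> [23, 3] and [22, 6]
    Split: [23, 3] -> [23] and [3]
    Merge: [23] + [3] -> [3, 23]
    Split: [22, 6] -> [22] and [6]
    Merge: [22] + [6] -> [6, 22]
  Merge: [3, 23] + [6, 22] -> [3, 6, 22, 23]
Merge: [2, 20, 24, 41] + [3, 6, 22, 23] -> [2, 3, 6, 20, 22, 23, 24, 41]

Final sorted array: [2, 3, 6, 20, 22, 23, 24, 41]

The merge sort proceeds by recursively splitting the array and merging sorted halves.
After all merges, the sorted array is [2, 3, 6, 20, 22, 23, 24, 41].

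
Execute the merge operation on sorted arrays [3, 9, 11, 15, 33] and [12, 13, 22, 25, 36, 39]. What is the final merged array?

Merging process:

Compare 3 vs 12: take 3 from left. Merged: [3]
Compare 9 vs 12: take 9 from left. Merged: [3, 9]
Compare 11 vs 12: take 11 from left. Merged: [3, 9, 11]
Compare 15 vs 12: take 12 from right. Merged: [3, 9, 11, 12]
Compare 15 vs 13: take 13 from right. Merged: [3, 9, 11, 12, 13]
Compare 15 vs 22: take 15 from left. Merged: [3, 9, 11, 12, 13, 15]
Compare 33 vs 22: take 22 from right. Merged: [3, 9, 11, 12, 13, 15, 22]
Compare 33 vs 25: take 25 from right. Merged: [3, 9, 11, 12, 13, 15, 22, 25]
Compare 33 vs 36: take 33 from left. Merged: [3, 9, 11, 12, 13, 15, 22, 25, 33]
Append remaining from right: [36, 39]. Merged: [3, 9, 11, 12, 13, 15, 22, 25, 33, 36, 39]

Final merged array: [3, 9, 11, 12, 13, 15, 22, 25, 33, 36, 39]
Total comparisons: 9

The merged array is [3, 9, 11, 12, 13, 15, 22, 25, 33, 36, 39], requiring 9 comparisons. The merge step runs in O(n) time where n is the total number of elements.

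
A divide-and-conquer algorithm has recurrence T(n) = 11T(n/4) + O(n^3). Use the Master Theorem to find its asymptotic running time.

Master Theorem for T(n) = 11T(n/4) + O(n^3):

a = 11, b = 4, c = 3
log_b(a) = log_4(11) = 1.7297

Case 3: c = 3 > log_4(11) = 1.7297
T(n) = O(n^3) = O(n^3)

For T(n) = 11T(n/4) + O(n^3): log_4(11) = 1.7297. This is Case 3 of the Master Theorem (c > log_b(a), work dominated by root), giving O(n^3).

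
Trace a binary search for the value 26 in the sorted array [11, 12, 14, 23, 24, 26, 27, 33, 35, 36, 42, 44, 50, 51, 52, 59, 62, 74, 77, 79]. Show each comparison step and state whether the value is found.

Binary search for 26 in [11, 12, 14, 23, 24, 26, 27, 33, 35, 36, 42, 44, 50, 51, 52, 59, 62, 74, 77, 79]:

lo=0, hi=19, mid=9, arr[mid]=36 -> 36 > 26, search left half
lo=0, hi=8, mid=4, arr[mid]=24 -> 24 < 26, search right half
lo=5, hi=8, mid=6, arr[mid]=27 -> 27 > 26, search left half
lo=5, hi=5, mid=5, arr[mid]=26 -> Found target at index 5!

Binary search finds 26 at index 5 after 4 comparisons. The search repeatedly halves the search space by comparing with the middle element.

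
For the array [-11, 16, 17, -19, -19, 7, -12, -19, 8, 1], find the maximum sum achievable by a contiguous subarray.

Using Kadane's algorithm on [-11, 16, 17, -19, -19, 7, -12, -19, 8, 1]:

Scanning through the array:
Position 1 (value 16): max_ending_here = 16, max_so_far = 16
Position 2 (value 17): max_ending_here = 33, max_so_far = 33
Position 3 (value -19): max_ending_here = 14, max_so_far = 33
Position 4 (value -19): max_ending_here = -5, max_so_far = 33
Position 5 (value 7): max_ending_here = 7, max_so_far = 33
Position 6 (value -12): max_ending_here = -5, max_so_far = 33
Position 7 (value -19): max_ending_here = -19, max_so_far = 33
Position 8 (value 8): max_ending_here = 8, max_so_far = 33
Position 9 (value 1): max_ending_here = 9, max_so_far = 33

Maximum subarray: [16, 17]
Maximum sum: 33

The maximum subarray is [16, 17] with sum 33. This subarray runs from index 1 to index 2.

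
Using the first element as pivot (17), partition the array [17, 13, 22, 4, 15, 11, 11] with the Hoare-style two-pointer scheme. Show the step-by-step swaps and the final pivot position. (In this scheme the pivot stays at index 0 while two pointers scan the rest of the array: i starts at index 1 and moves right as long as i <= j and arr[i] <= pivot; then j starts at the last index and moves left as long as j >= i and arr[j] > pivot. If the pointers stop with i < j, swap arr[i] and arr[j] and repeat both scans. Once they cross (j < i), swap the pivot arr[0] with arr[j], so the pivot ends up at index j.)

Hoare-style two-pointer partition with pivot = 17:

Initial array: [17, 13, 22, 4, 15, 11, 11]

Pointers start at i = 1, j = 6.
i stops at index 2 (arr[2]=22 > 17), j stops at index 6 (arr[6]=11 <= 17): swap arr[2] and arr[6], array becomes [17, 13, 11, 4, 15, 11, 22]
i ends at 6, j ends at 5: the pointers have crossed (j < i), so scanning stops.

Swap pivot arr[0] with arr[5] to place pivot at position 5: [11, 13, 11, 4, 15, 17, 22]
Pivot position: 5

After partitioning with pivot 17, the array becomes [11, 13, 11, 4, 15, 17, 22]. The pivot is placed at index 5. All elements to the left of the pivot are <= 17, and all elements to the right are > 17.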